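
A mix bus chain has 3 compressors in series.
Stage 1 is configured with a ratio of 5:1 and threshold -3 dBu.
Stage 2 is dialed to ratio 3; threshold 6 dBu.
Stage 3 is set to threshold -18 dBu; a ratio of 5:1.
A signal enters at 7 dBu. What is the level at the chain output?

Stage 1: 10 dB above -3 dBu, reduced 5:1 to 2 dB above → -1 dBu.
Stage 2: -1 dBu ≤ 6 dBu, so stage 2 doesn't engage; output -1 dBu.
Stage 3: -1 dBu is 17 dB over -18 dBu; at 5:1 that becomes 3.4 dB over, giving -14.6 dBu.

-14.6 dBu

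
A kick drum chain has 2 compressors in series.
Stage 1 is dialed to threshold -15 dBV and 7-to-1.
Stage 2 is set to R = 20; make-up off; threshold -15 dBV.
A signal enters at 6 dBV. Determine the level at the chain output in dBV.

Stage 1: 21 dB above -15 dBV, reduced 7:1 to 3 dB above → -12 dBV.
Stage 2: overshoot 3 dB → 3/20 = 0.15 dB → -14.85 dBV.

-14.85 dBV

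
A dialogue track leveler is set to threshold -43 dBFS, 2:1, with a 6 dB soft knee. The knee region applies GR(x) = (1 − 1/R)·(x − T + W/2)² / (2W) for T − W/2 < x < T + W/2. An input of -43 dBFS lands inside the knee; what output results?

x − T + W/2 = -43 − (-43) + 3 = 3.
GR = (1 − 1/2) × 3² / 12 = 0.5 × 9 / 12 = 0.375 dB.
Output = -43 − 0.375 = -43.375 dBFS.

-43.375 dBFS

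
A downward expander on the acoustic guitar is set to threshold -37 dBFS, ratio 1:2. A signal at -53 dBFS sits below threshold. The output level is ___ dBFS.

-69 dBFS

Below threshold, a 1:2 expander applies gain = (2−1)×(T − x) of attenuation.
(2−1) × 16 = 16 dB, so output = -53 − 16 = -69 dBFS.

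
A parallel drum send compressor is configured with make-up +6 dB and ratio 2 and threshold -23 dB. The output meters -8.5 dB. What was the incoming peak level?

-6 dB

Before make-up, the level was -8.5 − 6 = -14.5 dB.
Post-compression overshoot = -14.5 − (-23) = 8.5 dB.
Undo the ratio: input overshoot = 8.5 × 2 = 17 dB, giving input = -6 dB.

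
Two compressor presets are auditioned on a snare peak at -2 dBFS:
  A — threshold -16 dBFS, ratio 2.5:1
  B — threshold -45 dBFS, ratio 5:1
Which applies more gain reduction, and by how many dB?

A: GR = 14 − 14/2.5 = 8.4 dB.
B: GR = 43 − 43/5 = 34.4 dB.
B reduces 26 dB more.

B, by 26 dB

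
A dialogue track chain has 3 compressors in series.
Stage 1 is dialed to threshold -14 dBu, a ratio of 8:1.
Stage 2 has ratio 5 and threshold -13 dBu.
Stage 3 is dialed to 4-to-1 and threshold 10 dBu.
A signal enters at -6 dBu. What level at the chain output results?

-13 dBu

Stage 1: overshoot 8 dB → 8/8 = 1 dB → -13 dBu.
Stage 2: -13 dBu ≤ -13 dBu, so stage 2 doesn't engage; output -13 dBu.
Stage 3: -13 dBu is at or below the 10 dBu threshold — no compression; output -13 dBu.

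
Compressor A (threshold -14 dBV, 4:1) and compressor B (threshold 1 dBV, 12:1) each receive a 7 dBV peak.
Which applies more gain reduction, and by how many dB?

A: 21 dB over, compressed to 5.25 dB over, so 15.75 dB of GR.
B: 6 dB over, compressed to 0.5 dB over, so 5.5 dB of GR.
A applies 10.25 dB more gain reduction.

A, by 10.25 dB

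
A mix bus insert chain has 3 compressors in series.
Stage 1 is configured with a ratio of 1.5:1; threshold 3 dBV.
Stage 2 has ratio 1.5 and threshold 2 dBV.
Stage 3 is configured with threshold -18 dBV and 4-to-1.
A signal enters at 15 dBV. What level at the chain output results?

-11.5 dBV

Stage 1: 12 dB above 3 dBV, reduced 1.5:1 to 8 dB above → 11 dBV.
Stage 2: 9 dB above 2 dBV, reduced 1.5:1 to 6 dB above → 8 dBV.
Stage 3: overshoot 26 dB → 26/4 = 6.5 dB → -11.5 dBV.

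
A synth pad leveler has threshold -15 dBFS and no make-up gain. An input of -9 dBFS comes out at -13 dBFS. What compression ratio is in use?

Input overshoot = -9 − (-15) = 6 dB; output overshoot = -13 − (-15) = 2 dB.
Ratio = 6 / 2 = 3.

3:1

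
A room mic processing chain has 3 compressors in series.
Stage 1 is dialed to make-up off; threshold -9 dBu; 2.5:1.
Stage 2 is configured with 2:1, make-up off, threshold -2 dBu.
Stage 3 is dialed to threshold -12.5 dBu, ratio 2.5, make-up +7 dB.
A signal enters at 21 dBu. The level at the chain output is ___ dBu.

Stage 1: 30 dB above -9 dBu, reduced 2.5:1 to 12 dB above → 3 dBu.
Stage 2: 5 dB above -2 dBu, reduced 2:1 to 2.5 dB above → 0.5 dBu.
Stage 3: overshoot 13 dB → 13/2.5 = 5.2 dB → -7.3 dBu; +7 dB make-up → -0.3 dBu.

-0.3 dBu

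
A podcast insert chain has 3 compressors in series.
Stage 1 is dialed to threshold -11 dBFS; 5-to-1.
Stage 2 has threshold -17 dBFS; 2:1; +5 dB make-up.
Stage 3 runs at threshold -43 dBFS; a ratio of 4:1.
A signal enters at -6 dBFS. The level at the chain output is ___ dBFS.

-34.375 dBFS

Stage 1: 5 dB above -11 dBFS, reduced 5:1 to 1 dB above → -10 dBFS.
Stage 2: -10 dBFS is 7 dB over -17 dBFS; at 2:1 that becomes 3.5 dB over, giving -13.5 dBFS; +5 dB make-up → -8.5 dBFS.
Stage 3: 34.5 dB above -43 dBFS, reduced 4:1 to 8.625 dB above → -34.375 dBFS.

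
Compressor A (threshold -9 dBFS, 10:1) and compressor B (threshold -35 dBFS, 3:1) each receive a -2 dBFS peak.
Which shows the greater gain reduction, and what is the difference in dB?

B, by 15.7 dB

A: GR = 7 − 7/10 = 6.3 dB.
B: GR = 33 − 33/3 = 22 dB.
B reduces 15.7 dB more.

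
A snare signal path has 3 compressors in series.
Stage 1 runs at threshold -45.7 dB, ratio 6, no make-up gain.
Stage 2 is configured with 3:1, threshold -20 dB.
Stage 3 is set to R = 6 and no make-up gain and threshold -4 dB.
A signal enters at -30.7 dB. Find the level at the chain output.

-43.2 dB

Stage 1: -30.7 dB is 15 dB over -45.7 dB; at 6:1 that becomes 2.5 dB over, giving -43.2 dB.
Stage 2: below threshold (-43.2 ≤ -20); passes unchanged; output -43.2 dB.
Stage 3: below threshold (-43.2 ≤ -4); passes unchanged; output -43.2 dB.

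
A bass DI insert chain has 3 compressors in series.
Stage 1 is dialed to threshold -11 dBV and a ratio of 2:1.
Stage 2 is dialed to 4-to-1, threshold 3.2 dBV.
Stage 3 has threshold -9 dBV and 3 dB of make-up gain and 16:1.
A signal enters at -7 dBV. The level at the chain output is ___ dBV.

-6 dBV

Stage 1: -7 dBV is 4 dB over -11 dBV; at 2:1 that becomes 2 dB over, giving -9 dBV.
Stage 2: -9 dBV ≤ 3.2 dBV, so stage 2 doesn't engage; output -9 dBV.
Stage 3: below threshold (-9 ≤ -9); passes unchanged; make-up brings it to -6 dBV.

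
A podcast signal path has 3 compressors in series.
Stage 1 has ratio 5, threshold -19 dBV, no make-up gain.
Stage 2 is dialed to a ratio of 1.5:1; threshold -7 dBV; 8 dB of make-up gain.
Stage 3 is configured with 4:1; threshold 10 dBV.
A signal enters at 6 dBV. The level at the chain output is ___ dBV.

Stage 1: 6 dBV is 25 dB over -19 dBV; at 5:1 that becomes 5 dB over, giving -14 dBV.
Stage 2: below threshold (-14 ≤ -7); passes unchanged; make-up brings it to -6 dBV.
Stage 3: -6 dBV is at or below the 10 dBV threshold — no compression; output -6 dBV.

-6 dBV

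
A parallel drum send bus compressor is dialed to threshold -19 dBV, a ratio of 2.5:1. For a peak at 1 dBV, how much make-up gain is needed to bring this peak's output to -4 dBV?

7 dB

The peak compresses to -19 + 20/2.5 = -11 dBV.
To reach -4 dBV requires -4 − (-11) = 7 dB of make-up.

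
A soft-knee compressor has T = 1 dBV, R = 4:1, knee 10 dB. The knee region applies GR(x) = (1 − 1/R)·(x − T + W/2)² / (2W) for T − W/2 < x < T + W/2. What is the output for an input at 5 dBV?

x − T + W/2 = 5 − 1 + 5 = 9.
GR = (1 − 1/4) × 9² / 20 = 0.75 × 81 / 20 = 3.0375 dB.
Output = 5 − 3.0375 = 1.9625 dBV.

1.9625 dBV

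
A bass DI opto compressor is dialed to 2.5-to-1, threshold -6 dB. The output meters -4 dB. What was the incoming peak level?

The compressed level sits -4 − (-6) = 2 dB over threshold.
Before 2.5:1 compression the overshoot was 2 × 2.5 = 5 dB, so input = -6 + 5 = -1 dB.

-1 dB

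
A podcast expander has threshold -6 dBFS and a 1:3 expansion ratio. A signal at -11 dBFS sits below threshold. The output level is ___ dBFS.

Below threshold, a 1:3 expander applies gain = (3−1)×(T − x) of attenuation.
(3−1) × 5 = 10 dB, so output = -11 − 10 = -21 dBFS.

-21 dBFS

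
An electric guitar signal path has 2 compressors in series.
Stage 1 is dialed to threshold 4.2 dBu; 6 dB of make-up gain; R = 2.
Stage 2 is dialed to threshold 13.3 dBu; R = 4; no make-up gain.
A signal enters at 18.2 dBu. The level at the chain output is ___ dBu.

Stage 1: overshoot 14 dB → 14/2 = 7 dB → 11.2 dBu; +6 dB make-up → 17.2 dBu.
Stage 2: 3.9 dB above 13.3 dBu, reduced 4:1 to 0.975 dB above → 14.275 dBu.

14.275 dBu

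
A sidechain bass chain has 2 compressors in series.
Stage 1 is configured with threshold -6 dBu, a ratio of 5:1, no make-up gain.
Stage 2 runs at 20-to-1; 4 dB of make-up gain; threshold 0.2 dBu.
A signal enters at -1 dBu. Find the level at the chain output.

Stage 1: overshoot 5 dB → 5/5 = 1 dB → -5 dBu.
Stage 2: -5 dBu ≤ 0.2 dBu, so stage 2 doesn't engage; make-up brings it to -1 dBu.

-1 dBu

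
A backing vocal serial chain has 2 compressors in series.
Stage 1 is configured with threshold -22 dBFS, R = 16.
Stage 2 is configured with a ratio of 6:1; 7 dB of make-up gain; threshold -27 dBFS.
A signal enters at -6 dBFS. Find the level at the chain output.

-19 dBFS

Stage 1: -6 dBFS is 16 dB over -22 dBFS; at 16:1 that becomes 1 dB over, giving -21 dBFS.
Stage 2: overshoot 6 dB → 6/6 = 1 dB → -26 dBFS; +7 dB make-up → -19 dBFS.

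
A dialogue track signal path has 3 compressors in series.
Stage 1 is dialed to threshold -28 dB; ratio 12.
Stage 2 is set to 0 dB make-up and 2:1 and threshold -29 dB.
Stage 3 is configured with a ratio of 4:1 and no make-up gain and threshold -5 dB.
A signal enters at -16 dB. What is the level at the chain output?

Stage 1: 12 dB above -28 dB, reduced 12:1 to 1 dB above → -27 dB.
Stage 2: -27 dB is 2 dB over -29 dB; at 2:1 that becomes 1 dB over, giving -28 dB.
Stage 3: -28 dB ≤ -5 dB, so stage 3 doesn't engage; output -28 dB.

-28 dB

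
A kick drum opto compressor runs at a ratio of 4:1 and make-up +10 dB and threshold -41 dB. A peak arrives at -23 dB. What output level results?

The input is 18 dB above the -41 dB threshold.
The 18 dB excess becomes 4.5 dB after 4:1 reduction.
So the level is -41 + 4.5 = -36.5 dB; make-up adds 10 dB, giving -26.5 dB.

-26.5 dB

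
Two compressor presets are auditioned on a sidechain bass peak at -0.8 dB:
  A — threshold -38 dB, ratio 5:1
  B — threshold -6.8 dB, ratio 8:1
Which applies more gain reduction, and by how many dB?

A, by 24.51 dB

A: 37.2 dB over, compressed to 7.44 dB over, so 29.76 dB of GR.
B: 6 dB over, compressed to 0.75 dB over, so 5.25 dB of GR.
A reduces 24.51 dB more.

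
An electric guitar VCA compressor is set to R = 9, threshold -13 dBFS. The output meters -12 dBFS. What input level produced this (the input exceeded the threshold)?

Post-compression overshoot = -12 − (-13) = 1 dB.
Input overshoot = R × output overshoot = 9 dB → input = -13 + 9 = -4 dBFS.

-4 dBFS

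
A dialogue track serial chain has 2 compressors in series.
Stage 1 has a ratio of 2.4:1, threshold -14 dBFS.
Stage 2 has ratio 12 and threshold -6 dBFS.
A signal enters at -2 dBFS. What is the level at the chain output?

Stage 1: -2 dBFS is 12 dB over -14 dBFS; at 2.4:1 that becomes 5 dB over, giving -9 dBFS.
Stage 2: -9 dBFS ≤ -6 dBFS, so stage 2 doesn't engage; output -9 dBFS.

-9 dBFS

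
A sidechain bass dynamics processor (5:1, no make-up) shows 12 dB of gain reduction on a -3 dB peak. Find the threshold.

-18 dB

Input is 15 dB above T (since output overshoot × R = input overshoot: (-15 − T)·5 = -3 − T gives T = -18 dB).
Check: -18 + (-3 − (-18))/5 = -18 + 3 = -15 dB. ✓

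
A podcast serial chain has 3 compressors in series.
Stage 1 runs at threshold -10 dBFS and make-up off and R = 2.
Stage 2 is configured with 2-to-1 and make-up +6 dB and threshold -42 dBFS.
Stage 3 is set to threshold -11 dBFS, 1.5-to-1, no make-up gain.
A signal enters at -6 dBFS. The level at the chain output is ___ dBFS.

Stage 1: overshoot 4 dB → 4/2 = 2 dB → -8 dBFS.
Stage 2: -8 dBFS is 34 dB over -42 dBFS; at 2:1 that becomes 17 dB over, giving -25 dBFS; +6 dB make-up → -19 dBFS.
Stage 3: -19 dBFS is at or below the -11 dBFS threshold — no compression; output -19 dBFS.

-19 dBFS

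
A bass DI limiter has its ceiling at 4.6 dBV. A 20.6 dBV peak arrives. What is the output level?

The limiter clamps the peak to its 4.6 dBV ceiling.

4.6 dBV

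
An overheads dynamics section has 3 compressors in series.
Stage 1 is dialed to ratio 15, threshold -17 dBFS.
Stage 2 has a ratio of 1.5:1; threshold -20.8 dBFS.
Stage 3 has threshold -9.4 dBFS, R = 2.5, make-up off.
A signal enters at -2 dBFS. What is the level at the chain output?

-17.6 dBFS

Stage 1: -2 dBFS is 15 dB over -17 dBFS; at 15:1 that becomes 1 dB over, giving -16 dBFS.
Stage 2: 4.8 dB above -20.8 dBFS, reduced 1.5:1 to 3.2 dB above → -17.6 dBFS.
Stage 3: -17.6 dBFS ≤ -9.4 dBFS, so stage 3 doesn't engage; output -17.6 dBFS.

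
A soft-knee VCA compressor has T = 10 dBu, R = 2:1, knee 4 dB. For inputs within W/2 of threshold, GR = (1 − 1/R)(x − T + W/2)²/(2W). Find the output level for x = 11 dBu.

10.4375 dBu

x − T + W/2 = 11 − 10 + 2 = 3.
GR = (1 − 1/2) × 3² / 8 = 0.5 × 9 / 8 = 0.5625 dB.
Output = 11 − 0.5625 = 10.4375 dBu.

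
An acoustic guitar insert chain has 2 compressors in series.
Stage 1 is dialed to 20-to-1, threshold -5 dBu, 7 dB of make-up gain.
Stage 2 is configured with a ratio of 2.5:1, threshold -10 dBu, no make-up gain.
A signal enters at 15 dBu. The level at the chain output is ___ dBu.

Stage 1: overshoot 20 dB → 20/20 = 1 dB → -4 dBu; +7 dB make-up → 3 dBu.
Stage 2: overshoot 13 dB → 13/2.5 = 5.2 dB → -4.8 dBu.

-4.8 dBu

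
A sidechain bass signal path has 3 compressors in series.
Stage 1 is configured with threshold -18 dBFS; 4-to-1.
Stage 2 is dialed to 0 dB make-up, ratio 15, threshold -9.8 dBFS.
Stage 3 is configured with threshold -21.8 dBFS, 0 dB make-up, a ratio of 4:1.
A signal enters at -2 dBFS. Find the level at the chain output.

Stage 1: -2 dBFS is 16 dB over -18 dBFS; at 4:1 that becomes 4 dB over, giving -14 dBFS.
Stage 2: -14 dBFS is at or below the -9.8 dBFS threshold — no compression; output -14 dBFS.
Stage 3: 7.8 dB above -21.8 dBFS, reduced 4:1 to 1.95 dB above → -19.85 dBFS.

-19.85 dBFS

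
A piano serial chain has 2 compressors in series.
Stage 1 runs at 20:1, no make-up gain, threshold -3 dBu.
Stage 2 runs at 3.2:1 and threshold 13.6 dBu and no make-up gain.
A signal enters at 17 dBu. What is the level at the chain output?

-2 dBu

Stage 1: 17 dBu is 20 dB over -3 dBu; at 20:1 that becomes 1 dB over, giving -2 dBu.
Stage 2: -2 dBu is at or below the 13.6 dBu threshold — no compression; output -2 dBu.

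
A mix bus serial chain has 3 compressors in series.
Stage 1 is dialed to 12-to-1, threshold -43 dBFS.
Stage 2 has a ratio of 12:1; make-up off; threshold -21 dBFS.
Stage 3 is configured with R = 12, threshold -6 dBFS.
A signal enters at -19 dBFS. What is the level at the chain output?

-41 dBFS

Stage 1: -19 dBFS is 24 dB over -43 dBFS; at 12:1 that becomes 2 dB over, giving -41 dBFS.
Stage 2: -41 dBFS is at or below the -21 dBFS threshold — no compression; output -41 dBFS.
Stage 3: -41 dBFS ≤ -6 dBFS, so stage 3 doesn't engage; output -41 dBFS.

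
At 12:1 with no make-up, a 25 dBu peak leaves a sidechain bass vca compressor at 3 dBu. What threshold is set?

1 dBu

Let T be the threshold. Output overshoot = (input overshoot)/R, so 3 − T = (25 − T)/12.
12·(3 − T) = 25 − T → 11·T = 36 − 25 = 11.
T = 11/11 = 1 dBu.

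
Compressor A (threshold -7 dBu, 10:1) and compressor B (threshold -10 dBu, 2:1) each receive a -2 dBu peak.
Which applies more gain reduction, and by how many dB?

A, by 0.5 dB

A: GR = 5 − 5/10 = 4.5 dB.
B: GR = 8 − 8/2 = 4 dB.
A reduces 0.5 dB more.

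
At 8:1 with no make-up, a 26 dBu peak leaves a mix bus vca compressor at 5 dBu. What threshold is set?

2 dBu

Input is 24 dB above T (since output overshoot × R = input overshoot: (5 − T)·8 = 26 − T gives T = 2 dBu).
Check: 2 + (26 − 2)/8 = 2 + 3 = 5 dBu. ✓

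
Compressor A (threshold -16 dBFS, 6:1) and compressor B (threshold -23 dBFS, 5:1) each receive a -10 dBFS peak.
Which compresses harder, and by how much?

B, by 5.4 dB

A: overshoot 6 dB → output overshoot 1 dB → GR 5 dB.
B: overshoot 13 dB → output overshoot 2.6 dB → GR 10.4 dB.
B reduces 5.4 dB more.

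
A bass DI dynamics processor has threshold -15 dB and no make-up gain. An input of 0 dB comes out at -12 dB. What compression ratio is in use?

5:1

Input overshoot = 0 − (-15) = 15 dB; output overshoot = -12 − (-15) = 3 dB.
Ratio = 15 / 3 = 5.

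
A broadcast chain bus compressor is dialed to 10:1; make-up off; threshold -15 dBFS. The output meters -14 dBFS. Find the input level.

That's 1 dB above the -15 dBFS threshold.
Undo the ratio: input overshoot = 1 × 10 = 10 dB, giving input = -5 dBFS.

-5 dBFS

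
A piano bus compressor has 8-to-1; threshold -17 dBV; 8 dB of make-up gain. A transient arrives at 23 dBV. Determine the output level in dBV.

-4 dBV

Overshoot: 23 − (-17) = 40 dB.
8:1 compression reduces that to 40/8 = 5 dB over.
That puts the output at -12 dBV; make-up adds 8 dB, giving -4 dBV.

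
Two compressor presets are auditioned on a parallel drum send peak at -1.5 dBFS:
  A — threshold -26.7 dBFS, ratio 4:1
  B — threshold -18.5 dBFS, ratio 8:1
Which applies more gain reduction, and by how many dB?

A, by 4.025 dB

A: overshoot 25.2 dB → output overshoot 6.3 dB → GR 18.9 dB.
B: overshoot 17 dB → output overshoot 2.125 dB → GR 14.875 dB.
A applies 4.025 dB more gain reduction.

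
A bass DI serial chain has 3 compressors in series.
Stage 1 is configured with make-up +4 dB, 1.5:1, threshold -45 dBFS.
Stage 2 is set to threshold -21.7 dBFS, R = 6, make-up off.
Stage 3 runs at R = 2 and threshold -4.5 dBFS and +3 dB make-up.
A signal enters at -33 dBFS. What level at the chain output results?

-30 dBFS

Stage 1: -33 dBFS is 12 dB over -45 dBFS; at 1.5:1 that becomes 8 dB over, giving -37 dBFS; +4 dB make-up → -33 dBFS.
Stage 2: -33 dBFS is at or below the -21.7 dBFS threshold — no compression; output -33 dBFS.
Stage 3: below threshold (-33 ≤ -4.5); passes unchanged; make-up brings it to -30 dBFS.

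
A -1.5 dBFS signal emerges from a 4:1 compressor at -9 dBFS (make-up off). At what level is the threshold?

-11.5 dBFS

Gain reduction = -1.5 − (-9) = 7.5 dB; output overshoot = GR / (R − 1) = 7.5 / 3 = 2.5 dB.
Threshold = output − output overshoot = -9 − 2.5 = -11.5 dBFS.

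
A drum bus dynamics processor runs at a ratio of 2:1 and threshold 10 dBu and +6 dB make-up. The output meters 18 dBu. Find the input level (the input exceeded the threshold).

Stripping the +6 dB make-up gives 12 dBu at the gain stage.
That's 2 dB above the 10 dBu threshold.
Undo the ratio: input overshoot = 2 × 2 = 4 dB, giving input = 14 dBu.

14 dBu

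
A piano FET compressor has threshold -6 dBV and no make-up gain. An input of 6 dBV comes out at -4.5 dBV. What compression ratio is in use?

Input overshoot = 6 − (-6) = 12 dB; output overshoot = -4.5 − (-6) = 1.5 dB.
Ratio = 12 / 1.5 = 8.

8:1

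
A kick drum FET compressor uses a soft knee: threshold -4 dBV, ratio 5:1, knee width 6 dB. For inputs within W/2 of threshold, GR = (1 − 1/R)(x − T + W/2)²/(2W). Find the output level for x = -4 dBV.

-4.6 dBV

x − T + W/2 = -4 − (-4) + 3 = 3.
GR = (1 − 1/5) × 3² / 12 = 0.8 × 9 / 12 = 0.6 dB.
Output = -4 − 0.6 = -4.6 dBV.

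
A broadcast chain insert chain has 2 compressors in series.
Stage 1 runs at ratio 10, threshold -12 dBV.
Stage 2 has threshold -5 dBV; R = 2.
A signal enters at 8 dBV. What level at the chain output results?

-10 dBV

Stage 1: 8 dBV is 20 dB over -12 dBV; at 10:1 that becomes 2 dB over, giving -10 dBV.
Stage 2: -10 dBV is at or below the -5 dBV threshold — no compression; output -10 dBV.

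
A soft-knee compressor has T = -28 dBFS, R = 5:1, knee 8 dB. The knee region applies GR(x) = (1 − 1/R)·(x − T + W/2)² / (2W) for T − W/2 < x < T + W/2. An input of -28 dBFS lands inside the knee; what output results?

-28.8 dBFS

x − T + W/2 = -28 − (-28) + 4 = 4.
GR = (1 − 1/5) × 4² / 16 = 0.8 × 16 / 16 = 0.8 dB.
Output = -28 − 0.8 = -28.8 dBFS.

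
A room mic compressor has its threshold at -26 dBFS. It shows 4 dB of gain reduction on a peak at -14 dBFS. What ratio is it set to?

1.5:1

Input overshoot = -14 − (-26) = 12 dB.
Output overshoot = 12 − 4 = 8 dB.
Ratio = input overshoot / output overshoot = 12 / 8 = 1.5.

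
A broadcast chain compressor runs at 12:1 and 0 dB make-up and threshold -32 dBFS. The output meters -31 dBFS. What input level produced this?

That's 1 dB above the -32 dBFS threshold.
Input overshoot = R × output overshoot = 12 dB → input = -32 + 12 = -20 dBFS.

-20 dBFS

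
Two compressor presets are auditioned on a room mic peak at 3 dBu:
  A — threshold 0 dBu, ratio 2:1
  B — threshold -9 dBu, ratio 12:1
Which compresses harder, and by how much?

A: GR = 3 − 3/2 = 1.5 dB.
B: GR = 12 − 12/12 = 11 dB.
B reduces 9.5 dB more.

B, by 9.5 dB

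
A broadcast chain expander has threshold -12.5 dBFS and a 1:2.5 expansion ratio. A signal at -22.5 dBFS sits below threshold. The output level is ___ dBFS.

Undershoot = (-12.5) − (-22.5) = 10 dB.
At 1:2.5, that expands to 25 dB under threshold.
Output = -12.5 − 25 = -37.5 dBFS.

-37.5 dBFS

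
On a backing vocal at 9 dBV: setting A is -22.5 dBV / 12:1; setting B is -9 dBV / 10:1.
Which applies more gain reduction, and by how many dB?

A: overshoot 31.5 dB → output overshoot 2.625 dB → GR 28.875 dB.
B: overshoot 18 dB → output overshoot 1.8 dB → GR 16.2 dB.
A reduces 12.675 dB more.

A, by 12.675 dB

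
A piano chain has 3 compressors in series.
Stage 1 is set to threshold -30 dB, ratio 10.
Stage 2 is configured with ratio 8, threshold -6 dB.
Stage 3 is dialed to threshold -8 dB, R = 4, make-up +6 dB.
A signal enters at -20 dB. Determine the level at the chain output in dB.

Stage 1: 10 dB above -30 dB, reduced 10:1 to 1 dB above → -29 dB.
Stage 2: -29 dB is at or below the -6 dB threshold — no compression; output -29 dB.
Stage 3: -29 dB is at or below the -8 dB threshold — no compression; make-up brings it to -23 dB.

-23 dB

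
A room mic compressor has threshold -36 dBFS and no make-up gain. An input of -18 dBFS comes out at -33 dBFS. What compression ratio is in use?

Input overshoot = -18 − (-36) = 18 dB; output overshoot = -33 − (-36) = 3 dB.
Ratio = 18 / 3 = 6.

6:1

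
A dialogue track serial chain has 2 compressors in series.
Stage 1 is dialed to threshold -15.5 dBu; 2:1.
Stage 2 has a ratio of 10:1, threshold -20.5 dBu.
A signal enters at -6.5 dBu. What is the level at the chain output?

-19.55 dBu

Stage 1: 9 dB above -15.5 dBu, reduced 2:1 to 4.5 dB above → -11 dBu.
Stage 2: -11 dBu is 9.5 dB over -20.5 dBu; at 10:1 that becomes 0.95 dB over, giving -19.55 dBu.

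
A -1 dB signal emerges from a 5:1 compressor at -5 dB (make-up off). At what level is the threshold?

-6 dB

Input is 5 dB above T (since output overshoot × R = input overshoot: (-5 − T)·5 = -1 − T gives T = -6 dB).
Check: -6 + (-1 − (-6))/5 = -6 + 1 = -5 dB. ✓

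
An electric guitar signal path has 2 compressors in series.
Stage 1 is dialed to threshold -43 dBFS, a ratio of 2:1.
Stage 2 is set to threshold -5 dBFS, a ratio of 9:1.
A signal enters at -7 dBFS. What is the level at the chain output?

-25 dBFS

Stage 1: 36 dB above -43 dBFS, reduced 2:1 to 18 dB above → -25 dBFS.
Stage 2: below threshold (-25 ≤ -5); passes unchanged; output -25 dBFS.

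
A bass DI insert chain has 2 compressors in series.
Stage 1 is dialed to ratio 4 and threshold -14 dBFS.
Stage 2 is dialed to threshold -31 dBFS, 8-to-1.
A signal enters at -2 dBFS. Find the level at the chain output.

-28.5 dBFS

Stage 1: 12 dB above -14 dBFS, reduced 4:1 to 3 dB above → -11 dBFS.
Stage 2: overshoot 20 dB → 20/8 = 2.5 dB → -28.5 dBFS.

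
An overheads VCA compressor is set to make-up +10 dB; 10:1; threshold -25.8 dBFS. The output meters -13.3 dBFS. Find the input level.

Before make-up, the level was -13.3 − 10 = -23.3 dBFS.
Post-compression overshoot = -23.3 − (-25.8) = 2.5 dB.
Input overshoot = R × output overshoot = 25 dB → input = -25.8 + 25 = -0.8 dBFS.

-0.8 dBFS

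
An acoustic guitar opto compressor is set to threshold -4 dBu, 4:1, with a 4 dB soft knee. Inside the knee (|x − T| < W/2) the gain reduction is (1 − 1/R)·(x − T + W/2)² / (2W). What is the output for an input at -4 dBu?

x − T + W/2 = -4 − (-4) + 2 = 2.
GR = (1 − 1/4) × 2² / 8 = 0.75 × 4 / 8 = 0.375 dB.
Output = -4 − 0.375 = -4.375 dBu.

-4.375 dBu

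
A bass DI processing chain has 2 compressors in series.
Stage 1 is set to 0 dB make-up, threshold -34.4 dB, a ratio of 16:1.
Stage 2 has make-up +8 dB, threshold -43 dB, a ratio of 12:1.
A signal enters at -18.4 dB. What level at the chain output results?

Stage 1: overshoot 16 dB → 16/16 = 1 dB → -33.4 dB.
Stage 2: 9.6 dB above -43 dB, reduced 12:1 to 0.8 dB above → -42.2 dB; +8 dB make-up → -34.2 dB.

-34.2 dB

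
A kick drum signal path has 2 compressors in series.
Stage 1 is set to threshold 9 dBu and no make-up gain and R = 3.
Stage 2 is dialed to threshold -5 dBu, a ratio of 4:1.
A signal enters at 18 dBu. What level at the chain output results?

Stage 1: overshoot 9 dB → 9/3 = 3 dB → 12 dBu.
Stage 2: 12 dBu is 17 dB over -5 dBu; at 4:1 that becomes 4.25 dB over, giving -0.75 dBu.

-0.75 dBu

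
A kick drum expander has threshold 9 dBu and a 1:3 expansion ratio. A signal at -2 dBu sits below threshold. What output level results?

Undershoot = 9 − (-2) = 11 dB.
At 1:3, that expands to 33 dB under threshold.
Output = 9 − 33 = -24 dBu.

-24 dBu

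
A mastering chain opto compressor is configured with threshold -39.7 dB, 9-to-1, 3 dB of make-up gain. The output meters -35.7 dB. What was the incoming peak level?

Remove make-up: -35.7 − 3 = -38.7 dB.
That's 1 dB above the -39.7 dB threshold.
Undo the ratio: input overshoot = 1 × 9 = 9 dB, giving input = -30.7 dB.

-30.7 dB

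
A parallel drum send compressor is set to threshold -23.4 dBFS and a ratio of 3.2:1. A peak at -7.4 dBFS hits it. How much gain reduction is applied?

The signal is 16 dB above threshold.
After 3.2:1 compression the overshoot becomes 16/3.2 = 5 dB.
Gain reduction = 16 − 5 = 11 dB.

11 dB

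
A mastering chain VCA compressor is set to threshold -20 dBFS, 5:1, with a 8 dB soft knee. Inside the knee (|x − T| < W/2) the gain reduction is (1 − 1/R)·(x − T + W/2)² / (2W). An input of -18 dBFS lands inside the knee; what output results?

-19.8 dBFS

x − T + W/2 = -18 − (-20) + 4 = 6.
GR = (1 − 1/5) × 6² / 16 = 0.8 × 36 / 16 = 1.8 dB.
Output = -18 − 1.8 = -19.8 dBFS.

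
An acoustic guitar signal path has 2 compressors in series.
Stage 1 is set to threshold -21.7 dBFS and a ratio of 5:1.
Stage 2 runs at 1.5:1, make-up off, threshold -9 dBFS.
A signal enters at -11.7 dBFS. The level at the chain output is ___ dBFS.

-19.7 dBFS

Stage 1: 10 dB above -21.7 dBFS, reduced 5:1 to 2 dB above → -19.7 dBFS.
Stage 2: -19.7 dBFS ≤ -9 dBFS, so stage 2 doesn't engage; output -19.7 dBFS.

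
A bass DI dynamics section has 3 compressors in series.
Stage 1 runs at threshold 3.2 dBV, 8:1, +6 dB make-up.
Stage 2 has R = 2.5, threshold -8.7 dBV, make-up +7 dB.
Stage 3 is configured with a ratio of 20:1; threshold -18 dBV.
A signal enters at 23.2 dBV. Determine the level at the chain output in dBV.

Stage 1: 23.2 dBV is 20 dB over 3.2 dBV; at 8:1 that becomes 2.5 dB over, giving 5.7 dBV; +6 dB make-up → 11.7 dBV.
Stage 2: 20.4 dB above -8.7 dBV, reduced 2.5:1 to 8.16 dB above → -0.54 dBV; +7 dB make-up → 6.46 dBV.
Stage 3: 24.46 dB above -18 dBV, reduced 20:1 to 1.223 dB above → -16.777 dBV.

-16.777 dBV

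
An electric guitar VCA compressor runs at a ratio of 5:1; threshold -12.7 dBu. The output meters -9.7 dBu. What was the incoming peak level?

The compressed level sits -9.7 − (-12.7) = 3 dB over threshold.
Before 5:1 compression the overshoot was 3 × 5 = 15 dB, so input = -12.7 + 15 = 2.3 dBu.

2.3 dBu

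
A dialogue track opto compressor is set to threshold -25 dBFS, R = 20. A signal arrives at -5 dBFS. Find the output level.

-24 dBFS

Overshoot: -5 − (-25) = 20 dB.
At 20:1 the overshoot is divided by 20, leaving 1 dB above threshold.
Output = -25 + 1 = -24 dBFS.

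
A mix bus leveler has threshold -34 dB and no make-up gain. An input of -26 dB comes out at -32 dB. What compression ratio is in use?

Input overshoot = -26 − (-34) = 8 dB; output overshoot = -32 − (-34) = 2 dB.
Ratio = 8 / 2 = 4.

4:1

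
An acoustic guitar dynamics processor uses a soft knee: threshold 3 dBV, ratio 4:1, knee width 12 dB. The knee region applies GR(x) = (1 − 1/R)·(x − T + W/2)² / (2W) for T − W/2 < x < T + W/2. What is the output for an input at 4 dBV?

x − T + W/2 = 4 − 3 + 6 = 7.
GR = (1 − 1/4) × 7² / 24 = 0.75 × 49 / 24 = 1.53125 dB.
Output = 4 − 1.53125 = 2.46875 dBV.

2.46875 dBV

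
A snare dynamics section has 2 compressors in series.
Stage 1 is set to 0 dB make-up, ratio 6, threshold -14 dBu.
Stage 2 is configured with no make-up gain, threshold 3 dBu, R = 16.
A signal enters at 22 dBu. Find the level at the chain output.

-8 dBu

Stage 1: 36 dB above -14 dBu, reduced 6:1 to 6 dB above → -8 dBu.
Stage 2: below threshold (-8 ≤ 3); passes unchanged; output -8 dBu.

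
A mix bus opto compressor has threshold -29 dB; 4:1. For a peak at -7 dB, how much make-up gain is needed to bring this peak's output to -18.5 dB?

The peak compresses to -29 + 22/4 = -23.5 dB.
To reach -18.5 dB requires -18.5 − (-23.5) = 5 dB of make-up.

5 dB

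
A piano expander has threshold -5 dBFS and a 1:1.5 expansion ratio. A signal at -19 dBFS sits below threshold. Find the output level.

-26 dBFS

The input is 14 dB below the -5 dBFS threshold.
A 1:1.5 expander multiplies undershoot by 1.5: 14 × 1.5 = 21 dB below threshold.
Output = -5 − 21 = -26 dBFS.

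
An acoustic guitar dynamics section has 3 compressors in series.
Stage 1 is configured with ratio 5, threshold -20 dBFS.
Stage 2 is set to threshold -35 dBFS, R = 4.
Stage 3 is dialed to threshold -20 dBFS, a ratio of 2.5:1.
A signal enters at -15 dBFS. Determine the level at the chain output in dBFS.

-31 dBFS

Stage 1: overshoot 5 dB → 5/5 = 1 dB → -19 dBFS.
Stage 2: -19 dBFS is 16 dB over -35 dBFS; at 4:1 that becomes 4 dB over, giving -31 dBFS.
Stage 3: -31 dBFS is at or below the -20 dBFS threshold — no compression; output -31 dBFS.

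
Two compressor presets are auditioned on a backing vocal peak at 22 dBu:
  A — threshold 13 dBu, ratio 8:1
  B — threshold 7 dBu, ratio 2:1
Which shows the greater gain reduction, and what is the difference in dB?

A, by 0.375 dB

A: 9 dB over, compressed to 1.125 dB over, so 7.875 dB of GR.
B: 15 dB over, compressed to 7.5 dB over, so 7.5 dB of GR.
Difference: 0.375 dB in favour of A.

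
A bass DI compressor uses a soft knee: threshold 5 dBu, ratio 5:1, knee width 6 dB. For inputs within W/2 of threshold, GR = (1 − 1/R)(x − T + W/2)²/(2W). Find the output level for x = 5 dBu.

x − T + W/2 = 5 − 5 + 3 = 3.
GR = (1 − 1/5) × 3² / 12 = 0.8 × 9 / 12 = 0.6 dB.
Output = 5 − 0.6 = 4.4 dBu.

4.4 dBu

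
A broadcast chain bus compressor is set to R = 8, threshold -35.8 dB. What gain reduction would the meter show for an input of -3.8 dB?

28 dB

The signal is 32 dB above threshold.
A 8:1 ratio leaves 4 dB of that excess.
GR = overshoot in − overshoot out = 32 − 4 = 28 dB.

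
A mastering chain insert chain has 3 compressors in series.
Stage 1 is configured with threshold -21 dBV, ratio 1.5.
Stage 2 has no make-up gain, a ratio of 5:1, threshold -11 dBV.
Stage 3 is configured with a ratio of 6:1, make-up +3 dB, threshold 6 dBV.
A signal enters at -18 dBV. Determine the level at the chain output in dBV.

-16 dBV

Stage 1: 3 dB above -21 dBV, reduced 1.5:1 to 2 dB above → -19 dBV.
Stage 2: below threshold (-19 ≤ -11); passes unchanged; output -19 dBV.
Stage 3: -19 dBV ≤ 6 dBV, so stage 3 doesn't engage; make-up brings it to -16 dBV.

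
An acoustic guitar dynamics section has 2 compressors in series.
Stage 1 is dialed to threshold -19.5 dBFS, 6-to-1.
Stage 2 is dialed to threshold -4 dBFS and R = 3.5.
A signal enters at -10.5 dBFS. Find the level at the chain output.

-18 dBFS

Stage 1: overshoot 9 dB → 9/6 = 1.5 dB → -18 dBFS.
Stage 2: -18 dBFS ≤ -4 dBFS, so stage 2 doesn't engage; output -18 dBFS.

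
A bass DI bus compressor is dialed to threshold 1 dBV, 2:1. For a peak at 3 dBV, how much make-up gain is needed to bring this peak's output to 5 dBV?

Without make-up, output = threshold + overshoot/2 = 1 + 1 = 2 dBV.
Gap to target: 3 dB.

3 dB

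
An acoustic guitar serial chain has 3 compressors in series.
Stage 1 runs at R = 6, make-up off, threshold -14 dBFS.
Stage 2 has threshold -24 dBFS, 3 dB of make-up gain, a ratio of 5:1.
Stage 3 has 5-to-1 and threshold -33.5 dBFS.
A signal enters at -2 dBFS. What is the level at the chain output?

Stage 1: overshoot 12 dB → 12/6 = 2 dB → -12 dBFS.
Stage 2: 12 dB above -24 dBFS, reduced 5:1 to 2.4 dB above → -21.6 dBFS; +3 dB make-up → -18.6 dBFS.
Stage 3: 14.9 dB above -33.5 dBFS, reduced 5:1 to 2.98 dB above → -30.52 dBFS.

-30.52 dBFS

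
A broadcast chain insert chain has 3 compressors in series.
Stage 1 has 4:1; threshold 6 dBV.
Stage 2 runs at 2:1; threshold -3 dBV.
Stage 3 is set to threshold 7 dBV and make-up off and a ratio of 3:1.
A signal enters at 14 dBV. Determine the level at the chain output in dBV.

2.5 dBV

Stage 1: 14 dBV is 8 dB over 6 dBV; at 4:1 that becomes 2 dB over, giving 8 dBV.
Stage 2: 8 dBV is 11 dB over -3 dBV; at 2:1 that becomes 5.5 dB over, giving 2.5 dBV.
Stage 3: 2.5 dBV is at or below the 7 dBV threshold — no compression; output 2.5 dBV.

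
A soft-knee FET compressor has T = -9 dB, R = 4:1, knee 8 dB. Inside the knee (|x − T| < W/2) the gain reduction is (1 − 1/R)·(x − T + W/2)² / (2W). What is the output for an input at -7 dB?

x − T + W/2 = -7 − (-9) + 4 = 6.
GR = (1 − 1/4) × 6² / 16 = 0.75 × 36 / 16 = 1.6875 dB.
Output = -7 − 1.6875 = -8.6875 dB.

-8.6875 dB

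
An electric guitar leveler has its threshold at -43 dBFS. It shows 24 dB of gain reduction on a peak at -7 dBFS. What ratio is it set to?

Input overshoot = -7 − (-43) = 36 dB.
Output overshoot = 36 − 24 = 12 dB.
Ratio = input overshoot / output overshoot = 36 / 12 = 3.

3:1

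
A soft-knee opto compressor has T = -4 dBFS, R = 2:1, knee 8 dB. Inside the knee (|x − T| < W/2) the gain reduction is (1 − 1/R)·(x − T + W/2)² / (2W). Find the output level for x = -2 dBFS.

-3.125 dBFS

x − T + W/2 = -2 − (-4) + 4 = 6.
GR = (1 − 1/2) × 6² / 16 = 0.5 × 36 / 16 = 1.125 dB.
Output = -2 − 1.125 = -3.125 dBFS.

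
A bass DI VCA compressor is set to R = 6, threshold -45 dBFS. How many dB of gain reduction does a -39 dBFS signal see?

Overshoot = -39 − (-45) = 6 dB.
After 6:1 compression the overshoot becomes 6/6 = 1 dB.
Gain reduction = 6 − 1 = 5 dB.

5 dB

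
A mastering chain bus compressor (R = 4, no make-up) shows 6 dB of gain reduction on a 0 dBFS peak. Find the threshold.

-8 dBFS

Let T be the threshold. Output overshoot = (input overshoot)/R, so -6 − T = (0 − T)/4.
4·(-6 − T) = 0 − T → 3·T = -24 − 0 = -24.
T = -24/3 = -8 dBFS.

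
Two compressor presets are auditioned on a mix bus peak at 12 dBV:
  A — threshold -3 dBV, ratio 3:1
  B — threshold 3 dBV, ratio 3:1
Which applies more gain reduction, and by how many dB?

A, by 4 dB

A: overshoot 15 dB → output overshoot 5 dB → GR 10 dB.
B: overshoot 9 dB → output overshoot 3 dB → GR 6 dB.
A applies 4 dB more gain reduction.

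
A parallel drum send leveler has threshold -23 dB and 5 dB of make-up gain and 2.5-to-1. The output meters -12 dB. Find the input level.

-8 dB

Before make-up, the level was -12 − 5 = -17 dB.
The compressed level sits -17 − (-23) = 6 dB over threshold.
Before 2.5:1 compression the overshoot was 6 × 2.5 = 15 dB, so input = -23 + 15 = -8 dB.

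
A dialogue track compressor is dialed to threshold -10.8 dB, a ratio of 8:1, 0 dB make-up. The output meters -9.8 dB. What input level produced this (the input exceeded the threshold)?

The compressed level sits -9.8 − (-10.8) = 1 dB over threshold.
Before 8:1 compression the overshoot was 1 × 8 = 8 dB, so input = -10.8 + 8 = -2.8 dB.

-2.8 dB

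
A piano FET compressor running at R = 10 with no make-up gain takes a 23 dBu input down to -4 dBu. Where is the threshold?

Input is 30 dB above T (since output overshoot × R = input overshoot: (-4 − T)·10 = 23 − T gives T = -7 dBu).
Check: -7 + (23 − (-7))/10 = -7 + 3 = -4 dBu. ✓

-7 dBu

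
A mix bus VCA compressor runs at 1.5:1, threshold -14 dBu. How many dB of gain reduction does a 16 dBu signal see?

Overshoot = 16 − (-14) = 30 dB.
At 1.5:1, output sits 30/1.5 = 20 dB above threshold.
So the signal is attenuated by 30 − 20 = 10 dB.

10 dB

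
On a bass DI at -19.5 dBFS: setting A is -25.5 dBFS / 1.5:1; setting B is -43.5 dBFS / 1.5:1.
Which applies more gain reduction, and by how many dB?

A: 6 dB over, compressed to 4 dB over, so 2 dB of GR.
B: 24 dB over, compressed to 16 dB over, so 8 dB of GR.
B applies 6 dB more gain reduction.

B, by 6 dB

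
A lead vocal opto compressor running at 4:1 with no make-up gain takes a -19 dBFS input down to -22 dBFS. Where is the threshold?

-23 dBFS

Input is 4 dB above T (since output overshoot × R = input overshoot: (-22 − T)·4 = -19 − T gives T = -23 dBFS).
Check: -23 + (-19 − (-23))/4 = -23 + 1 = -22 dBFS. ✓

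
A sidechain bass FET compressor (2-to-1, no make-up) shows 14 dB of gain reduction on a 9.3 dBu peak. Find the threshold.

Gain reduction = 9.3 − (-4.7) = 14 dB; output overshoot = GR / (R − 1) = 14 / 1 = 14 dB.
Threshold = output − output overshoot = -4.7 − 14 = -18.7 dBu.

-18.7 dBu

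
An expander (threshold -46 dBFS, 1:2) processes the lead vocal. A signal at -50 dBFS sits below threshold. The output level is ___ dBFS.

Undershoot = (-46) − (-50) = 4 dB.
At 1:2, that expands to 8 dB under threshold.
Output = -46 − 8 = -54 dBFS.

-54 dBFS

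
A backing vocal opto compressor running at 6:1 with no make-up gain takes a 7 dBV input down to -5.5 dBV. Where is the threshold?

-8 dBV

Let T be the threshold. Output overshoot = (input overshoot)/R, so -5.5 − T = (7 − T)/6.
6·(-5.5 − T) = 7 − T → 5·T = -33 − 7 = -40.
T = -40/5 = -8 dBV.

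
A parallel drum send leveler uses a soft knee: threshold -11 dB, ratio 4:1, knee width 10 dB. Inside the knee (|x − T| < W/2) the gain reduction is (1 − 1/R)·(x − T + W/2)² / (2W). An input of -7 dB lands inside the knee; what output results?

x − T + W/2 = -7 − (-11) + 5 = 9.
GR = (1 − 1/4) × 9² / 20 = 0.75 × 81 / 20 = 3.0375 dB.
Output = -7 − 3.0375 = -10.0375 dB.

-10.0375 dB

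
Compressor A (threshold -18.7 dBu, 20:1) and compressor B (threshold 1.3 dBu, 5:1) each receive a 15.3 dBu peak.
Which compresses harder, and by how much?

A, by 21.1 dB

A: 34 dB over, compressed to 1.7 dB over, so 32.3 dB of GR.
B: 14 dB over, compressed to 2.8 dB over, so 11.2 dB of GR.
Difference: 21.1 dB in favour of A.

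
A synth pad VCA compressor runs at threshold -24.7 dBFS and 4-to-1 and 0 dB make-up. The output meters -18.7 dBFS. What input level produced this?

The compressed level sits -18.7 − (-24.7) = 6 dB over threshold.
Input overshoot = R × output overshoot = 24 dB → input = -24.7 + 24 = -0.7 dBFS.

-0.7 dBFS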